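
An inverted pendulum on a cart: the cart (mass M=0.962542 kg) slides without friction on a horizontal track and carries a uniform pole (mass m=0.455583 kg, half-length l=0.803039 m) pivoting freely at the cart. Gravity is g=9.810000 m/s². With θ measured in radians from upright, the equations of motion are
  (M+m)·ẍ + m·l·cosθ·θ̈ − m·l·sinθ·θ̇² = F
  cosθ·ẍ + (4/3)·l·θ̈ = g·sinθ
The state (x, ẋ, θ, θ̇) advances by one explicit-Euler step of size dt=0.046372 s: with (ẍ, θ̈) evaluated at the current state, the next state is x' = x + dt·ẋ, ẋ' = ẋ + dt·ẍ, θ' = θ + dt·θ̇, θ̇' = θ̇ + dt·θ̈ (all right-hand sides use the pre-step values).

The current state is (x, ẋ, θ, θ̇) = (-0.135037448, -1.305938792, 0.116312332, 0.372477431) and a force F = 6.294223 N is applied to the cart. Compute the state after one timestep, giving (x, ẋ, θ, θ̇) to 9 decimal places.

(-0.195596442, -1.052264179, 0.133584855, 0.186463788)

sinθ=0.116050253, cosθ=0.993243343
temp = (F + m·l·θ̇²·sinθ)/(M+m) = (6.294223 + 0.005890473)/1.418125 = 4.442565693
θ̈ = (g·sinθ − cosθ·temp)/(l·(4/3 − m·cos²θ/(M+m))) = -4.011335345
ẍ = temp − m·l·θ̈·cosθ/(M+m) = 5.470426408
Euler: x'=-0.135037448+0.046372·-1.305938792=-0.195596442, ẋ'=-1.305938792+0.046372·5.470426408=-1.052264179
       θ'=0.116312332+0.046372·0.372477431=0.133584855, θ̇'=0.372477431+0.046372·-4.011335345=0.186463788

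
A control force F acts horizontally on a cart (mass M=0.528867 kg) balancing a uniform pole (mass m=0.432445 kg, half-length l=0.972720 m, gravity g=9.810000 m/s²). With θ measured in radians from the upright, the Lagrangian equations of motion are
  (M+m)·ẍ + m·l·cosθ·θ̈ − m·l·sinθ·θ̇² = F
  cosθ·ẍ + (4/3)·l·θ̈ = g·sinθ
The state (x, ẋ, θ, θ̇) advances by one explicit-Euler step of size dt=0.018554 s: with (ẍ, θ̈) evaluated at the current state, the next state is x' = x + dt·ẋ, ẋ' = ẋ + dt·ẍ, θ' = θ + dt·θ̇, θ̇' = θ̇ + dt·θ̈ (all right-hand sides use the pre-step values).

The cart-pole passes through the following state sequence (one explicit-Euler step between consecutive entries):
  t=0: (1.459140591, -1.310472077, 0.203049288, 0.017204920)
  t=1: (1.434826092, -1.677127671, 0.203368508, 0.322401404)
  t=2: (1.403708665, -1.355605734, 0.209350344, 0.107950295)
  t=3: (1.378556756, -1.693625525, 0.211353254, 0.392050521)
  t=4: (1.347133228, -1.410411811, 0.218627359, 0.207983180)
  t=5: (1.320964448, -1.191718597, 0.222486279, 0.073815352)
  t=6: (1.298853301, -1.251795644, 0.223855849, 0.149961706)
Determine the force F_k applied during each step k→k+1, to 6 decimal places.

step 0→1:
  ẍ = (ẋ'−ẋ)/dt = (-1.677127671−-1.310472077)/0.018554 = -19.761539
  θ̈ = (θ̇'−θ̇)/dt = (0.322401404−0.017204920)/0.018554 = 16.449094
  sinθ=0.201657, cosθ=0.979456
  F = (M+m)·ẍ + m·l·cosθ·θ̈ − m·l·sinθ·θ̇² = -18.997005 + 6.777129 − 0.000025 = -12.219901
step 1→2:
  ẍ = (ẋ'−ẋ)/dt = (-1.355605734−-1.677127671)/0.018554 = 17.328982
  θ̈ = (θ̇'−θ̇)/dt = (0.107950295−0.322401404)/0.018554 = -11.558214
  sinθ=0.201970, cosθ=0.979392
  F = (M+m)·ẍ + m·l·cosθ·θ̈ − m·l·sinθ·θ̇² = 16.658559 + -4.761743 − 0.008831 = 11.887985
step 2→3:
  ẍ = (ẋ'−ẋ)/dt = (-1.693625525−-1.355605734)/0.018554 = -18.218163
  θ̈ = (θ̇'−θ̇)/dt = (0.392050521−0.107950295)/0.018554 = 15.312074
  sinθ=0.207824, cosθ=0.978166
  F = (M+m)·ẍ + m·l·cosθ·θ̈ − m·l·sinθ·θ̇² = -17.513338 + 6.300360 − 0.001019 = -11.213997
step 3→4:
  ẍ = (ẋ'−ẋ)/dt = (-1.410411811−-1.693625525)/0.018554 = 15.264294
  θ̈ = (θ̇'−θ̇)/dt = (0.207983180−0.392050521)/0.018554 = -9.920629
  sinθ=0.209783, cosθ=0.977748
  F = (M+m)·ẍ + m·l·cosθ·θ̈ − m·l·sinθ·θ̇² = 14.673749 + -4.080232 − 0.013564 = 10.579954
step 4→5:
  ẍ = (ẋ'−ẋ)/dt = (-1.191718597−-1.410411811)/0.018554 = 11.786850
  θ̈ = (θ̇'−θ̇)/dt = (0.073815352−0.207983180)/0.018554 = -7.231208
  sinθ=0.216890, cosθ=0.976196
  F = (M+m)·ẍ + m·l·cosθ·θ̈ − m·l·sinθ·θ̇² = 11.330840 + -2.969386 − 0.003947 = 8.357508
step 5→6:
  ẍ = (ẋ'−ẋ)/dt = (-1.251795644−-1.191718597)/0.018554 = -3.237957
  θ̈ = (θ̇'−θ̇)/dt = (0.149961706−0.073815352)/0.018554 = 4.104040
  sinθ=0.220655, cosθ=0.975352
  F = (M+m)·ẍ + m·l·cosθ·θ̈ − m·l·sinθ·θ̇² = -3.112687 + 1.683804 − 0.000506 = -1.429388

F_0 = -12.219901 N
F_1 = 11.887985 N
F_2 = -11.213997 N
F_3 = 10.579954 N
F_4 = 8.357508 N
F_5 = -1.429388 N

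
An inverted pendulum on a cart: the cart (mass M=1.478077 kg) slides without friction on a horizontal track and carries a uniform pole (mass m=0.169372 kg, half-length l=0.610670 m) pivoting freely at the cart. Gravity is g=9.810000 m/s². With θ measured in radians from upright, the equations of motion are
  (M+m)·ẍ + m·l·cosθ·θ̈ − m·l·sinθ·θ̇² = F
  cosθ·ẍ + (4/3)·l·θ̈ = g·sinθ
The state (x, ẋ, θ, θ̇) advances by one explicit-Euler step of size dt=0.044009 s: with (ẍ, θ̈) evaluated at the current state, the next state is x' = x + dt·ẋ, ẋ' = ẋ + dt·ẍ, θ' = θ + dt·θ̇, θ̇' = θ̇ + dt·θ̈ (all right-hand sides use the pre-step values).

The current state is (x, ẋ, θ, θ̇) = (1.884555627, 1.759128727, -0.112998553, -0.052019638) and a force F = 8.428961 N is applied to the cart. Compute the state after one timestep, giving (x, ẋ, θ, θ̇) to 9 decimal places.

sinθ=-0.112758233, cosθ=0.993622454
temp = (F + m·l·θ̇²·sinθ)/(M+m) = (8.428961 + -0.000031560)/1.647449 = 5.116352276
θ̈ = (g·sinθ − cosθ·temp)/(l·(4/3 − m·cos²θ/(M+m))) = -8.228568197
ẍ = temp − m·l·θ̈·cosθ/(M+m) = 5.629664837
Euler: x'=1.884555627+0.044009·1.759128727=1.961973123, ẋ'=1.759128727+0.044009·5.629664837=2.006884647
       θ'=-0.112998553+0.044009·-0.052019638=-0.115287885, θ̇'=-0.052019638+0.044009·-8.228568197=-0.414150696

(1.961973123, 2.006884647, -0.115287885, -0.414150696)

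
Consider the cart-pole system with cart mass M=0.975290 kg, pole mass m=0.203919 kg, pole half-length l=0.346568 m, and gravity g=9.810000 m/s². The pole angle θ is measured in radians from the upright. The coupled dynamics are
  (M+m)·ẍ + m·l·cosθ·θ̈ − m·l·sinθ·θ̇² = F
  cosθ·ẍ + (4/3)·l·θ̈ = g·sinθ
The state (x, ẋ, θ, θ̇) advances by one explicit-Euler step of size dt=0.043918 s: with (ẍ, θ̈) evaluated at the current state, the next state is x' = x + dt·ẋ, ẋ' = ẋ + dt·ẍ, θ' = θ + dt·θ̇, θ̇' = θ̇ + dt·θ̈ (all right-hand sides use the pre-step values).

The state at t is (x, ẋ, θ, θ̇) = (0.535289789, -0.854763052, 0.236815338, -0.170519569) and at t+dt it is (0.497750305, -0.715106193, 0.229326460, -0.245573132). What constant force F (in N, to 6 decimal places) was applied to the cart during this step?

F = 3.631935 N

ẍ = (ẋ'−ẋ)/dt = (-0.715106193−-0.854763052)/0.043918 = 3.179946
θ̈ = (θ̇'−θ̇)/dt = (-0.245573132−-0.170519569)/0.043918 = -1.708948
sinθ=0.234608, cosθ=0.972090
F = (M+m)·ẍ + m·l·cosθ·θ̈ − m·l·sinθ·θ̇² = 3.749821 + -0.117404 − 0.000482 = 3.631935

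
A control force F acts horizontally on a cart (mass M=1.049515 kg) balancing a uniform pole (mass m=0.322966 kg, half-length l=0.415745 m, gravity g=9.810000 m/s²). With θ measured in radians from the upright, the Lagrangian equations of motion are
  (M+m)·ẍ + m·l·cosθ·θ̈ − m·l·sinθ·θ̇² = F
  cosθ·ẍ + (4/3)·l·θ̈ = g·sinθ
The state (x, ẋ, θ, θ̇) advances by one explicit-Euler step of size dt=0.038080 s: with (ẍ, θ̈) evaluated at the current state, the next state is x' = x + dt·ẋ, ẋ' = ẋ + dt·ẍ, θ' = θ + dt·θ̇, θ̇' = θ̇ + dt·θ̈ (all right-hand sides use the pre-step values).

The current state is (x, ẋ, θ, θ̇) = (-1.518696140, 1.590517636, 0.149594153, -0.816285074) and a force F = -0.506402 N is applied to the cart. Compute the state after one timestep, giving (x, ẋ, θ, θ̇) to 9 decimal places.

sinθ=0.149036830, cosθ=0.988831646
temp = (F + m·l·θ̇²·sinθ)/(M+m) = (-0.506402 + 0.013334022)/1.372481 = -0.359253045
θ̈ = (g·sinθ − cosθ·temp)/(l·(4/3 − m·cos²θ/(M+m))) = 3.962103838
ẍ = temp − m·l·θ̈·cosθ/(M+m) = -0.742541474
Euler: x'=-1.518696140+0.038080·1.590517636=-1.458129228, ẋ'=1.590517636+0.038080·-0.742541474=1.562241657
       θ'=0.149594153+0.038080·-0.816285074=0.118510017, θ̇'=-0.816285074+0.038080·3.962103838=-0.665408160

(-1.458129228, 1.562241657, 0.118510017, -0.665408160)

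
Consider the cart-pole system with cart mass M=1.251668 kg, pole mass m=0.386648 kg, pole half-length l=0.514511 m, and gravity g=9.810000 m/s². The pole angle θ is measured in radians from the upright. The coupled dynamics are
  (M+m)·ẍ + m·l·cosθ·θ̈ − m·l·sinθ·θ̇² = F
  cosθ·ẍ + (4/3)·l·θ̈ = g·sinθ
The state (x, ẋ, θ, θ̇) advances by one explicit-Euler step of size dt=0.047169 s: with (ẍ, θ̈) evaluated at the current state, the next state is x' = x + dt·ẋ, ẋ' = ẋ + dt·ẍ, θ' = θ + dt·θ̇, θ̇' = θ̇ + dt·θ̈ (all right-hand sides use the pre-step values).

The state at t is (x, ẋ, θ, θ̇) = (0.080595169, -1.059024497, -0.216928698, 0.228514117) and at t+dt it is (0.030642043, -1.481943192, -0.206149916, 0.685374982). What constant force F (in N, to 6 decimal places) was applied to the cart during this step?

F = -12.805309 N

ẍ = (ẋ'−ẋ)/dt = (-1.481943192−-1.059024497)/0.047169 = -8.966031
θ̈ = (θ̇'−θ̇)/dt = (0.685374982−0.228514117)/0.047169 = 9.685617
sinθ=-0.215231, cosθ=0.976563
F = (M+m)·ẍ + m·l·cosθ·θ̈ − m·l·sinθ·θ̇² = -14.689191 + 1.881646 − -0.002236 = -12.805309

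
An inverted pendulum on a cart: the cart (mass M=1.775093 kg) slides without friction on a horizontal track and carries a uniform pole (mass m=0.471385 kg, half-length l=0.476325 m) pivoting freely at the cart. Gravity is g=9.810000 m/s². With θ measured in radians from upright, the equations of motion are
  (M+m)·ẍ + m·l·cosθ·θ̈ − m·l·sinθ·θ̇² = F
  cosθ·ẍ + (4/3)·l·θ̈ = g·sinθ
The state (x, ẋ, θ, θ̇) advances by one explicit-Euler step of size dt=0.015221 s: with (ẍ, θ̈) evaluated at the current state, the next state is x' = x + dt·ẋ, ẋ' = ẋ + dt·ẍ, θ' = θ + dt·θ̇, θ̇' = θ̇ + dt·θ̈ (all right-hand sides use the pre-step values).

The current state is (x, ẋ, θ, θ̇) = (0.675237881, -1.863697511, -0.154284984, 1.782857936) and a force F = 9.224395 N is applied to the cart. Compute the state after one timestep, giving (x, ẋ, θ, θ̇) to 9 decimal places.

(0.646870541, -1.786512393, -0.127148103, 1.626639190)

sinθ=-0.153673616, cosθ=0.988121662
temp = (F + m·l·θ̇²·sinθ)/(M+m) = (9.224395 + -0.109676081)/2.246478 = 4.057337272
θ̈ = (g·sinθ − cosθ·temp)/(l·(4/3 − m·cos²θ/(M+m))) = -10.263369418
ẍ = temp − m·l·θ̈·cosθ/(M+m) = 5.070962349
Euler: x'=0.675237881+0.015221·-1.863697511=0.646870541, ẋ'=-1.863697511+0.015221·5.070962349=-1.786512393
       θ'=-0.154284984+0.015221·1.782857936=-0.127148103, θ̇'=1.782857936+0.015221·-10.263369418=1.626639190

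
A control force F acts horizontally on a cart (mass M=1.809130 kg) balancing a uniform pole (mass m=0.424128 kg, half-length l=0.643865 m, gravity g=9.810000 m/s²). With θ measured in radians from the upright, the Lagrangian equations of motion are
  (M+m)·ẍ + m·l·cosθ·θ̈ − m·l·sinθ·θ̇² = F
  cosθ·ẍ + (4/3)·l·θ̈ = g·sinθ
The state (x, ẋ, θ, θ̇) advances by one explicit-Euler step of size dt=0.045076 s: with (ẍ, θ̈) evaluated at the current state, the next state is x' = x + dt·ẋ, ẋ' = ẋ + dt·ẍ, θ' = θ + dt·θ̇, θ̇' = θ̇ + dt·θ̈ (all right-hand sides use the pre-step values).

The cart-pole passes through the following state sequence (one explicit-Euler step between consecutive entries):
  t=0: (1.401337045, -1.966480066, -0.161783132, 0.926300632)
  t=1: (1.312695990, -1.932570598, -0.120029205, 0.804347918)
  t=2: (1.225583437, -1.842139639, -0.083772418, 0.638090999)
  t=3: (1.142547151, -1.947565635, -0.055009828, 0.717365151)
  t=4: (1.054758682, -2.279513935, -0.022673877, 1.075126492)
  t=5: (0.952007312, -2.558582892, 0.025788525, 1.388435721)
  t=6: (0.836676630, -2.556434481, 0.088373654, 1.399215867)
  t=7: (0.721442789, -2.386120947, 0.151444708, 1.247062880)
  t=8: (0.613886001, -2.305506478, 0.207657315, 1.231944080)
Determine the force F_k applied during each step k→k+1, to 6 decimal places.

step 0→1:
  ẍ = (ẋ'−ẋ)/dt = (-1.932570598−-1.966480066)/0.045076 = 0.752273
  θ̈ = (θ̇'−θ̇)/dt = (0.804347918−0.926300632)/0.045076 = -2.705491
  sinθ=-0.161078, cosθ=0.986942
  F = (M+m)·ẍ + m·l·cosθ·θ̈ − m·l·sinθ·θ̇² = 1.680020 + -0.729171 − -0.037743 = 0.988592
step 1→2:
  ẍ = (ẋ'−ẋ)/dt = (-1.842139639−-1.932570598)/0.045076 = 2.006189
  θ̈ = (θ̇'−θ̇)/dt = (0.638090999−0.804347918)/0.045076 = -3.688369
  sinθ=-0.119741, cosθ=0.992805
  F = (M+m)·ẍ + m·l·cosθ·θ̈ − m·l·sinθ·θ̇² = 4.480337 + -0.999977 − -0.021155 = 3.501515
step 2→3:
  ẍ = (ẋ'−ẋ)/dt = (-1.947565635−-1.842139639)/0.045076 = -2.338850
  θ̈ = (θ̇'−θ̇)/dt = (0.717365151−0.638090999)/0.045076 = 1.758678
  sinθ=-0.083674, cosθ=0.996493
  F = (M+m)·ẍ + m·l·cosθ·θ̈ − m·l·sinθ·θ̇² = -5.223255 + 0.478578 − -0.009304 = -4.735374
step 3→4:
  ẍ = (ẋ'−ẋ)/dt = (-2.279513935−-1.947565635)/0.045076 = -7.364192
  θ̈ = (θ̇'−θ̇)/dt = (1.075126492−0.717365151)/0.045076 = 7.936848
  sinθ=-0.054982, cosθ=0.998487
  F = (M+m)·ẍ + m·l·cosθ·θ̈ − m·l·sinθ·θ̇² = -16.446140 + 2.164125 − -0.007727 = -14.274288
step 4→5:
  ẍ = (ẋ'−ẋ)/dt = (-2.558582892−-2.279513935)/0.045076 = -6.191076
  θ̈ = (θ̇'−θ̇)/dt = (1.388435721−1.075126492)/0.045076 = 6.950688
  sinθ=-0.022672, cosθ=0.999743
  F = (M+m)·ẍ + m·l·cosθ·θ̈ − m·l·sinθ·θ̇² = -13.826271 + 1.897614 − -0.007156 = -11.921500
step 5→6:
  ẍ = (ẋ'−ẋ)/dt = (-2.556434481−-2.558582892)/0.045076 = 0.047662
  θ̈ = (θ̇'−θ̇)/dt = (1.399215867−1.388435721)/0.045076 = 0.239155
  sinθ=0.025786, cosθ=0.999667
  F = (M+m)·ẍ + m·l·cosθ·θ̈ − m·l·sinθ·θ̇² = 0.106441 + 0.065287 − 0.013574 = 0.158154
step 6→7:
  ẍ = (ẋ'−ẋ)/dt = (-2.386120947−-2.556434481)/0.045076 = 3.778364
  θ̈ = (θ̇'−θ̇)/dt = (1.247062880−1.399215867)/0.045076 = -3.375477
  sinθ=0.088259, cosθ=0.996098
  F = (M+m)·ẍ + m·l·cosθ·θ̈ − m·l·sinθ·θ̇² = 8.438062 + -0.918182 − 0.047187 = 7.472693
step 7→8:
  ẍ = (ẋ'−ẋ)/dt = (-2.305506478−-2.386120947)/0.045076 = 1.788412
  θ̈ = (θ̇'−θ̇)/dt = (1.231944080−1.247062880)/0.045076 = -0.335407
  sinθ=0.150866, cosθ=0.988554
  F = (M+m)·ẍ + m·l·cosθ·θ̈ − m·l·sinθ·θ̇² = 3.993986 + -0.090545 − 0.064071 = 3.839370

F_0 = 0.988592 N
F_1 = 3.501515 N
F_2 = -4.735374 N
F_3 = -14.274288 N
F_4 = -11.921500 N
F_5 = 0.158154 N
F_6 = 7.472693 N
F_7 = 3.839370 N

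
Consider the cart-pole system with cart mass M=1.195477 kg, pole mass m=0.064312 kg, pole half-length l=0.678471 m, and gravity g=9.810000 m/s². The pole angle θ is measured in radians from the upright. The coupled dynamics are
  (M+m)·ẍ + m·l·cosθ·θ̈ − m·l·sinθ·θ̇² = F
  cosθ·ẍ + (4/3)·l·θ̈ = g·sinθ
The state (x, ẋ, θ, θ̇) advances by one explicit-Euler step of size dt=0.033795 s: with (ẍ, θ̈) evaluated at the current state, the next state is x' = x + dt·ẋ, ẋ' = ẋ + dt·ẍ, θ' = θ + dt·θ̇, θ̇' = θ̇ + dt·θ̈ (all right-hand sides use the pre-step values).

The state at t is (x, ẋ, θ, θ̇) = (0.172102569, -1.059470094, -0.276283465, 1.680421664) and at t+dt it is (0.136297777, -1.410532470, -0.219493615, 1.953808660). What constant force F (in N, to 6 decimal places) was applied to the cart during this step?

ẍ = (ẋ'−ẋ)/dt = (-1.410532470−-1.059470094)/0.033795 = -10.387998
θ̈ = (θ̇'−θ̇)/dt = (1.953808660−1.680421664)/0.033795 = 8.089569
sinθ=-0.272782, cosθ=0.962076
F = (M+m)·ẍ + m·l·cosθ·θ̈ − m·l·sinθ·θ̇² = -13.086685 + 0.339592 − -0.033611 = -12.713482

F = -12.713482 N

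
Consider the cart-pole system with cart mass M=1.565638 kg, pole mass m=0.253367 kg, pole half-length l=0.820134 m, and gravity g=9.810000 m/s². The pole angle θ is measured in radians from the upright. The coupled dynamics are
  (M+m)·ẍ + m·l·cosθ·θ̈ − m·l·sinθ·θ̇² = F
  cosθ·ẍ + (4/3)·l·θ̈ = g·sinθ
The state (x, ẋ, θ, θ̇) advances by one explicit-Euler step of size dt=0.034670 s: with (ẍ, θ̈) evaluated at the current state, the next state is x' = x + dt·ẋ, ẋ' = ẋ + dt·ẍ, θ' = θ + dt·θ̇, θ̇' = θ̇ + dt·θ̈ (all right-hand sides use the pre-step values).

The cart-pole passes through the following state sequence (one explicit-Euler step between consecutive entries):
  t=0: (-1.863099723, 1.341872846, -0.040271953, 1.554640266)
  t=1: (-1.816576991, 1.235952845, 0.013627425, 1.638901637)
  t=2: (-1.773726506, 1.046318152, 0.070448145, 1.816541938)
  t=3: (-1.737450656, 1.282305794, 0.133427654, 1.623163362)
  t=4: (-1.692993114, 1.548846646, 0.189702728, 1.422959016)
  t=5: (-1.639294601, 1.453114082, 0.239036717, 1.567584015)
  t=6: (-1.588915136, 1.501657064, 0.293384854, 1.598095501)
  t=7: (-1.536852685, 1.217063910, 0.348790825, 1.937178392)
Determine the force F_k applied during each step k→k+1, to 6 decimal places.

step 0→1:
  ẍ = (ẋ'−ẋ)/dt = (1.235952845−1.341872846)/0.034670 = -3.055091
  θ̈ = (θ̇'−θ̇)/dt = (1.638901637−1.554640266)/0.034670 = 2.430383
  sinθ=-0.040261, cosθ=0.999189
  F = (M+m)·ẍ + m·l·cosθ·θ̈ − m·l·sinθ·θ̇² = -5.557226 + 0.504612 − -0.020220 = -5.032394
step 1→2:
  ẍ = (ẋ'−ẋ)/dt = (1.046318152−1.235952845)/0.034670 = -5.469706
  θ̈ = (θ̇'−θ̇)/dt = (1.816541938−1.638901637)/0.034670 = 5.123747
  sinθ=0.013627, cosθ=0.999907
  F = (M+m)·ẍ + m·l·cosθ·θ̈ − m·l·sinθ·θ̇² = -9.949422 + 1.064590 − 0.007606 = -8.892438
step 2→3:
  ẍ = (ẋ'−ẋ)/dt = (1.282305794−1.046318152)/0.034670 = 6.806681
  θ̈ = (θ̇'−θ̇)/dt = (1.623163362−1.816541938)/0.034670 = -5.577692
  sinθ=0.070390, cosθ=0.997520
  F = (M+m)·ẍ + m·l·cosθ·θ̈ − m·l·sinθ·θ̇² = 12.381387 + -1.156141 − 0.048265 = 11.176981
step 3→4:
  ẍ = (ẋ'−ẋ)/dt = (1.548846646−1.282305794)/0.034670 = 7.687939
  θ̈ = (θ̇'−θ̇)/dt = (1.422959016−1.623163362)/0.034670 = -5.774570
  sinθ=0.133032, cosθ=0.991112
  F = (M+m)·ẍ + m·l·cosθ·θ̈ − m·l·sinθ·θ̇² = 13.984400 + -1.189261 − 0.072831 = 12.722308
step 4→5:
  ẍ = (ẋ'−ẋ)/dt = (1.453114082−1.548846646)/0.034670 = -2.761251
  θ̈ = (θ̇'−θ̇)/dt = (1.567584015−1.422959016)/0.034670 = 4.171474
  sinθ=0.188567, cosθ=0.982060
  F = (M+m)·ẍ + m·l·cosθ·θ̈ − m·l·sinθ·θ̇² = -5.022729 + 0.851261 − 0.079339 = -4.250807
step 5→6:
  ẍ = (ẋ'−ẋ)/dt = (1.501657064−1.453114082)/0.034670 = 1.400144
  θ̈ = (θ̇'−θ̇)/dt = (1.598095501−1.567584015)/0.034670 = 0.880054
  sinθ=0.236767, cosθ=0.971566
  F = (M+m)·ẍ + m·l·cosθ·θ̈ − m·l·sinθ·θ̇² = 2.546868 + 0.177671 − 0.120898 = 2.603642
step 6→7:
  ẍ = (ẋ'−ẋ)/dt = (1.217063910−1.501657064)/0.034670 = -8.208629
  θ̈ = (θ̇'−θ̇)/dt = (1.937178392−1.598095501)/0.034670 = 9.780297
  sinθ=0.289194, cosθ=0.957270
  F = (M+m)·ẍ + m·l·cosθ·θ̈ − m·l·sinθ·θ̇² = -14.931536 + 1.945457 − 0.153472 = -13.139552

F_0 = -5.032394 N
F_1 = -8.892438 N
F_2 = 11.176981 N
F_3 = 12.722308 N
F_4 = -4.250807 N
F_5 = 2.603642 N
F_6 = -13.139552 N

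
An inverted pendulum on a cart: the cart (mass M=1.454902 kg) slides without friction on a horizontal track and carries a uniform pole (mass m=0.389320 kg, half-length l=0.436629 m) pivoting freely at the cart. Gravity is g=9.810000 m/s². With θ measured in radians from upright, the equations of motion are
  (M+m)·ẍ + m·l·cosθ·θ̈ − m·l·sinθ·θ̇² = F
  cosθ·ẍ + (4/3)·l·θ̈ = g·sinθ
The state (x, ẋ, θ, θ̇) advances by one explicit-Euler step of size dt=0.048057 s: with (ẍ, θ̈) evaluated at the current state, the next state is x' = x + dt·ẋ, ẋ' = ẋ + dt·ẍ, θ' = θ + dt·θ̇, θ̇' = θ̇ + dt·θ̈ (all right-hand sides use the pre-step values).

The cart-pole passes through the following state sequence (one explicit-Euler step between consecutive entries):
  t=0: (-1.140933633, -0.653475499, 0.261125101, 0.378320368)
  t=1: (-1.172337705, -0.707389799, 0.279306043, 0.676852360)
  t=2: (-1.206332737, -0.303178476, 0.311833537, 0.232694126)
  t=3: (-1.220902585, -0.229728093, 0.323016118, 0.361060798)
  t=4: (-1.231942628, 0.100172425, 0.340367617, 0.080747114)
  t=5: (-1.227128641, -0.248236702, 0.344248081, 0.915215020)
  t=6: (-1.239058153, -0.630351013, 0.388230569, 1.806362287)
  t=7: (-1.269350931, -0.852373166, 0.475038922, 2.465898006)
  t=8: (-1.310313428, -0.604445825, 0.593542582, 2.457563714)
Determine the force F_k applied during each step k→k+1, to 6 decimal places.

F_0 = -1.055104 N
F_1 = 13.980228 N
F_2 = 3.248051 N
F_3 = 11.712883 N
F_4 = -10.588454 N
F_5 = -11.744718 N
F_6 = -6.570918 N
F_7 = 9.015415 N

step 0→1:
  ẍ = (ẋ'−ẋ)/dt = (-0.707389799−-0.653475499)/0.048057 = -1.121882
  θ̈ = (θ̇'−θ̇)/dt = (0.676852360−0.378320368)/0.048057 = 6.212040
  sinθ=0.258168, cosθ=0.966100
  F = (M+m)·ẍ + m·l·cosθ·θ̈ − m·l·sinθ·θ̇² = -2.069000 + 1.020177 − 0.006281 = -1.055104
step 1→2:
  ẍ = (ẋ'−ẋ)/dt = (-0.303178476−-0.707389799)/0.048057 = 8.411081
  θ̈ = (θ̇'−θ̇)/dt = (0.232694126−0.676852360)/0.048057 = -9.242321
  sinθ=0.275689, cosθ=0.961247
  F = (M+m)·ẍ + m·l·cosθ·θ̈ − m·l·sinθ·θ̇² = 15.511901 + -1.510203 − 0.021470 = 13.980228
step 2→3:
  ẍ = (ẋ'−ẋ)/dt = (-0.229728093−-0.303178476)/0.048057 = 1.528401
  θ̈ = (θ̇'−θ̇)/dt = (0.361060798−0.232694126)/0.048057 = 2.671134
  sinθ=0.306804, cosθ=0.951773
  F = (M+m)·ẍ + m·l·cosθ·θ̈ − m·l·sinθ·θ̇² = 2.818711 + 0.432164 − 0.002824 = 3.248051
step 3→4:
  ẍ = (ẋ'−ẋ)/dt = (0.100172425−-0.229728093)/0.048057 = 6.864776
  θ̈ = (θ̇'−θ̇)/dt = (0.080747114−0.361060798)/0.048057 = -5.832942
  sinθ=0.317428, cosθ=0.948282
  F = (M+m)·ẍ + m·l·cosθ·θ̈ − m·l·sinθ·θ̇² = 12.660170 + -0.940253 − 0.007034 = 11.712883
step 4→5:
  ẍ = (ẋ'−ẋ)/dt = (-0.248236702−0.100172425)/0.048057 = -7.249914
  θ̈ = (θ̇'−θ̇)/dt = (0.915215020−0.080747114)/0.048057 = 17.364128
  sinθ=0.333834, cosθ=0.942632
  F = (M+m)·ẍ + m·l·cosθ·θ̈ − m·l·sinθ·θ̇² = -13.370451 + 2.782367 − 0.000370 = -10.588454
step 5→6:
  ẍ = (ẋ'−ẋ)/dt = (-0.630351013−-0.248236702)/0.048057 = -7.951273
  θ̈ = (θ̇'−θ̇)/dt = (1.806362287−0.915215020)/0.048057 = 18.543548
  sinθ=0.337489, cosθ=0.941329
  F = (M+m)·ẍ + m·l·cosθ·θ̈ − m·l·sinθ·θ̇² = -14.663912 + 2.967248 − 0.048054 = -11.744718
step 6→7:
  ẍ = (ẋ'−ẋ)/dt = (-0.852373166−-0.630351013)/0.048057 = -4.619975
  θ̈ = (θ̇'−θ̇)/dt = (2.465898006−1.806362287)/0.048057 = 13.724030
  sinθ=0.378551, cosθ=0.925580
  F = (M+m)·ẍ + m·l·cosθ·θ̈ − m·l·sinθ·θ̇² = -8.520260 + 2.159310 − 0.209968 = -6.570918
step 7→8:
  ẍ = (ẋ'−ẋ)/dt = (-0.604445825−-0.852373166)/0.048057 = 5.159027
  θ̈ = (θ̇'−θ̇)/dt = (2.457563714−2.465898006)/0.048057 = -0.173425
  sinθ=0.457373, cosθ=0.889275
  F = (M+m)·ẍ + m·l·cosθ·θ̈ − m·l·sinθ·θ̇² = 9.514390 + -0.026216 − 0.472759 = 9.015415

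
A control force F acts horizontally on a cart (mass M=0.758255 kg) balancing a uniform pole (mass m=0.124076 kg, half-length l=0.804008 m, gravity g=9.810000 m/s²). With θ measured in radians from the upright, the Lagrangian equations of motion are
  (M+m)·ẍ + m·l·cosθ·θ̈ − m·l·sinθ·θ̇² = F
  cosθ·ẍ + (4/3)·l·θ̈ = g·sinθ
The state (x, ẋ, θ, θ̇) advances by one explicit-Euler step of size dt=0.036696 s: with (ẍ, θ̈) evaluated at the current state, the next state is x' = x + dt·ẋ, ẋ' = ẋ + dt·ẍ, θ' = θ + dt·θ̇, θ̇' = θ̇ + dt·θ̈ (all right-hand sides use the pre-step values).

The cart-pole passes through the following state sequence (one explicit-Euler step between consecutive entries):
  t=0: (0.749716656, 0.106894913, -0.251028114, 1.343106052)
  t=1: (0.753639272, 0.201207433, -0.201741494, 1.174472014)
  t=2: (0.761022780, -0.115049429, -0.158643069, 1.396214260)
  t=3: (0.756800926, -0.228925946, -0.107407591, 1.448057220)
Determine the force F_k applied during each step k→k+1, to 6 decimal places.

step 0→1:
  ẍ = (ẋ'−ẋ)/dt = (0.201207433−0.106894913)/0.036696 = 2.570104
  θ̈ = (θ̇'−θ̇)/dt = (1.174472014−1.343106052)/0.036696 = -4.595434
  sinθ=-0.248400, cosθ=0.968658
  F = (M+m)·ẍ + m·l·cosθ·θ̈ − m·l·sinθ·θ̇² = 2.267682 + -0.444063 − -0.044701 = 1.868320
step 1→2:
  ẍ = (ẋ'−ẋ)/dt = (-0.115049429−0.201207433)/0.036696 = -8.618292
  θ̈ = (θ̇'−θ̇)/dt = (1.396214260−1.174472014)/0.036696 = 6.042682
  sinθ=-0.200376, cosθ=0.979719
  F = (M+m)·ẍ + m·l·cosθ·θ̈ − m·l·sinθ·θ̇² = -7.604187 + 0.590581 − -0.027573 = -6.986033
step 2→3:
  ẍ = (ẋ'−ẋ)/dt = (-0.228925946−-0.115049429)/0.036696 = -3.103241
  θ̈ = (θ̇'−θ̇)/dt = (1.448057220−1.396214260)/0.036696 = 1.412769
  sinθ=-0.157978, cosθ=0.987443
  F = (M+m)·ẍ + m·l·cosθ·θ̈ − m·l·sinθ·θ̇² = -2.738085 + 0.139165 − -0.030722 = -2.568198

F_0 = 1.868320 N
F_1 = -6.986033 N
F_2 = -2.568198 N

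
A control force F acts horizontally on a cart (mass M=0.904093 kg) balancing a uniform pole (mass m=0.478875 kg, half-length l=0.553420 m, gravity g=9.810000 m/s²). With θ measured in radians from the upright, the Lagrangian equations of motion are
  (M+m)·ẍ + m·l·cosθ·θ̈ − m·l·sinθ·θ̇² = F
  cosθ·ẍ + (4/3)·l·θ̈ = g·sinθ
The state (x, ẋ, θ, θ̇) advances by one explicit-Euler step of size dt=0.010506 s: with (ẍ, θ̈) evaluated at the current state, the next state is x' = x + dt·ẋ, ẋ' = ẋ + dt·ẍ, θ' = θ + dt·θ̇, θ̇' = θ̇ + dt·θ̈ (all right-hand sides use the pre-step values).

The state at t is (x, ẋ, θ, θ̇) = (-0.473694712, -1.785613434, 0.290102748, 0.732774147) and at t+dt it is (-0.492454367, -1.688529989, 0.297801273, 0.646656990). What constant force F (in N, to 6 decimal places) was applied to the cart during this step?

ẍ = (ẋ'−ẋ)/dt = (-1.688529989−-1.785613434)/0.010506 = 9.240762
θ̈ = (θ̇'−θ̇)/dt = (0.646656990−0.732774147)/0.010506 = -8.196950
sinθ=0.286051, cosθ=0.958214
F = (M+m)·ẍ + m·l·cosθ·θ̈ − m·l·sinθ·θ̇² = 12.779678 + -2.081575 − 0.040706 = 10.657397

F = 10.657397 N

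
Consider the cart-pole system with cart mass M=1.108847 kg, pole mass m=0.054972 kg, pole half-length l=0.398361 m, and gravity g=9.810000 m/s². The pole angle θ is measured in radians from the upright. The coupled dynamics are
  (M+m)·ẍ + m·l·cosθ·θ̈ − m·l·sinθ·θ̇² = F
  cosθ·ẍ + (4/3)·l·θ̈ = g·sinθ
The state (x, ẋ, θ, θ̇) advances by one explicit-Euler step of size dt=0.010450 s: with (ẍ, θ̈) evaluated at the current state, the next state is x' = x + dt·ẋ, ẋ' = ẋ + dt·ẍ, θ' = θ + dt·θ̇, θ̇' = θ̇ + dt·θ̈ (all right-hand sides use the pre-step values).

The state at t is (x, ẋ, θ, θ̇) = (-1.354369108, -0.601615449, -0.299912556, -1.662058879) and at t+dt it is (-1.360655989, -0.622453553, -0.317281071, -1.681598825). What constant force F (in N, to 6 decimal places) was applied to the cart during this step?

ẍ = (ẋ'−ẋ)/dt = (-0.622453553−-0.601615449)/0.010450 = -1.994077
θ̈ = (θ̇'−θ̇)/dt = (-1.681598825−-1.662058879)/0.010450 = -1.869851
sinθ=-0.295437, cosθ=0.955362
F = (M+m)·ẍ + m·l·cosθ·θ̈ − m·l·sinθ·θ̇² = -2.320745 + -0.039120 − -0.017872 = -2.341992

F = -2.341992 N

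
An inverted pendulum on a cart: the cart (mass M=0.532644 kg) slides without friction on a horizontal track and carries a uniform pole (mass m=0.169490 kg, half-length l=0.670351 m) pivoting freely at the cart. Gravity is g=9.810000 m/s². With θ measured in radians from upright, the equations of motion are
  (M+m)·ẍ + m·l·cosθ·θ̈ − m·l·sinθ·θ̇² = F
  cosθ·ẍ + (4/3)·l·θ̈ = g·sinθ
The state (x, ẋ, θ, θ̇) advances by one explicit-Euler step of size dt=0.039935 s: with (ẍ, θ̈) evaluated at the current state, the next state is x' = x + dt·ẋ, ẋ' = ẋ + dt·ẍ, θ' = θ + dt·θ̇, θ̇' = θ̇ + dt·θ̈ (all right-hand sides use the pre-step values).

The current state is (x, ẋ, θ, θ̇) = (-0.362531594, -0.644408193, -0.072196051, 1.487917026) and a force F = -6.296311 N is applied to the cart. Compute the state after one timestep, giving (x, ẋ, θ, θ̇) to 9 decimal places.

sinθ=-0.072133350, cosθ=0.997394997
temp = (F + m·l·θ̇²·sinθ)/(M+m) = (-6.296311 + -0.018144285)/0.702134 = -8.993233892
θ̈ = (g·sinθ − cosθ·temp)/(l·(4/3 − m·cos²θ/(M+m))) = 11.274414493
ẍ = temp − m·l·θ̈·cosθ/(M+m) = -10.812882460
Euler: x'=-0.362531594+0.039935·-0.644408193=-0.388266035, ẋ'=-0.644408193+0.039935·-10.812882460=-1.076220654
       θ'=-0.072196051+0.039935·1.487917026=-0.012776085, θ̇'=1.487917026+0.039935·11.274414493=1.938160769

(-0.388266035, -1.076220654, -0.012776085, 1.938160769)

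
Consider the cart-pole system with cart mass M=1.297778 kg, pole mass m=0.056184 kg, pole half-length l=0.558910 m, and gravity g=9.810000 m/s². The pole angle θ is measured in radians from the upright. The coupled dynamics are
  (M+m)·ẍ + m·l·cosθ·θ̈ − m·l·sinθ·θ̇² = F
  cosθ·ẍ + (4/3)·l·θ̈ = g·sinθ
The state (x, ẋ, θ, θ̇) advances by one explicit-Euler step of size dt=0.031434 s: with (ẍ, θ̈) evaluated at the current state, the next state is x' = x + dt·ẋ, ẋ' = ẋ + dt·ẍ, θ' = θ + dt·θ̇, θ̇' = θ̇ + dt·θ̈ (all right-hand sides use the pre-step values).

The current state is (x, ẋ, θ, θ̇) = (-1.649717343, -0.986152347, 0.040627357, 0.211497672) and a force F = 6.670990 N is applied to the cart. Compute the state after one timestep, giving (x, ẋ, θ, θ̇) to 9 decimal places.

sinθ=0.040616181, cosθ=0.999174822
temp = (F + m·l·θ̇²·sinθ)/(M+m) = (6.670990 + 0.000057051)/1.353962 = 4.927056336
θ̈ = (g·sinθ − cosθ·temp)/(l·(4/3 − m·cos²θ/(M+m))) = -6.266171434
ẍ = temp − m·l·θ̈·cosθ/(M+m) = 5.072264761
Euler: x'=-1.649717343+0.031434·-0.986152347=-1.680716056, ẋ'=-0.986152347+0.031434·5.072264761=-0.826710777
       θ'=0.040627357+0.031434·0.211497672=0.047275575, θ̇'=0.211497672+0.031434·-6.266171434=0.014526839

(-1.680716056, -0.826710777, 0.047275575, 0.014526839)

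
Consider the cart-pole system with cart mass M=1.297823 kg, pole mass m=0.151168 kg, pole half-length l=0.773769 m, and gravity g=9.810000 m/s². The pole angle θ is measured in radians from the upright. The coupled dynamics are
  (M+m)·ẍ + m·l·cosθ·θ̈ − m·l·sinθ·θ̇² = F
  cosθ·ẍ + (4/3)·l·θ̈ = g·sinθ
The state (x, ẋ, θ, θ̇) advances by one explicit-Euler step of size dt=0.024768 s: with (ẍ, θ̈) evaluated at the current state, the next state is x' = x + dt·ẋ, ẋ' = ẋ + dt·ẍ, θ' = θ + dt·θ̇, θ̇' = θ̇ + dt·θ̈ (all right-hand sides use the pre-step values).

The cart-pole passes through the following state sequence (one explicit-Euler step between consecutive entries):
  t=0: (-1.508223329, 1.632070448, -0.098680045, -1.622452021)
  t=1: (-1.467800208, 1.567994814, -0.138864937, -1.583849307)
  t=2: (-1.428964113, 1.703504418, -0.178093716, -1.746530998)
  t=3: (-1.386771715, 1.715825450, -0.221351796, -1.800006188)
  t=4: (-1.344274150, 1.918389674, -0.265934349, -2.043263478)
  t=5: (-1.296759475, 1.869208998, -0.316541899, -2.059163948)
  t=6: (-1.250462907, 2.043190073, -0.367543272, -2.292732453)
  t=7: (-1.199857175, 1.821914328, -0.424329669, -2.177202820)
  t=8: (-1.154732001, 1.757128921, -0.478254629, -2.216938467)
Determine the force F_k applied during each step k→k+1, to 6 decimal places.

F_0 = -3.536835 N
F_1 = 7.207389 N
F_2 = 0.535473 N
F_3 = 10.812952 N
F_4 = -2.821306 N
F_5 = 9.284475 N
F_6 = -12.215099 N
F_7 = -3.732848 N

step 0→1:
  ẍ = (ẋ'−ẋ)/dt = (1.567994814−1.632070448)/0.024768 = -2.587033
  θ̈ = (θ̇'−θ̇)/dt = (-1.583849307−-1.622452021)/0.024768 = 1.558572
  sinθ=-0.098520, cosθ=0.995135
  F = (M+m)·ẍ + m·l·cosθ·θ̈ − m·l·sinθ·θ̇² = -3.748588 + 0.181418 − -0.030335 = -3.536835
step 1→2:
  ẍ = (ẋ'−ẋ)/dt = (1.703504418−1.567994814)/0.024768 = 5.471156
  θ̈ = (θ̇'−θ̇)/dt = (-1.746530998−-1.583849307)/0.024768 = -6.568221
  sinθ=-0.138419, cosθ=0.990374
  F = (M+m)·ẍ + m·l·cosθ·θ̈ − m·l·sinθ·θ̇² = 7.927657 + -0.760883 − -0.040616 = 7.207389
step 2→3:
  ẍ = (ẋ'−ẋ)/dt = (1.715825450−1.703504418)/0.024768 = 0.497458
  θ̈ = (θ̇'−θ̇)/dt = (-1.800006188−-1.746530998)/0.024768 = -2.159043
  sinθ=-0.177154, cosθ=0.984183
  F = (M+m)·ẍ + m·l·cosθ·θ̈ − m·l·sinθ·θ̇² = 0.720812 + -0.248547 − -0.063208 = 0.535473
step 3→4:
  ẍ = (ẋ'−ẋ)/dt = (1.918389674−1.715825450)/0.024768 = 8.178465
  θ̈ = (θ̇'−θ̇)/dt = (-2.043263478−-1.800006188)/0.024768 = -9.821435
  sinθ=-0.219549, cosθ=0.975602
  F = (M+m)·ẍ + m·l·cosθ·θ̈ − m·l·sinθ·θ̇² = 11.850522 + -1.120775 − -0.083205 = 10.812952
step 4→5:
  ẍ = (ẋ'−ẋ)/dt = (1.869208998−1.918389674)/0.024768 = -1.985654
  θ̈ = (θ̇'−θ̇)/dt = (-2.059163948−-2.043263478)/0.024768 = -0.641976
  sinθ=-0.262811, cosθ=0.964847
  F = (M+m)·ẍ + m·l·cosθ·θ̈ − m·l·sinθ·θ̇² = -2.877195 + -0.072452 − -0.128340 = -2.821306
step 5→6:
  ẍ = (ẋ'−ẋ)/dt = (2.043190073−1.869208998)/0.024768 = 7.024430
  θ̈ = (θ̇'−θ̇)/dt = (-2.292732453−-2.059163948)/0.024768 = -9.430253
  sinθ=-0.311282, cosθ=0.950318
  F = (M+m)·ẍ + m·l·cosθ·θ̈ − m·l·sinθ·θ̇² = 10.178335 + -1.048246 − -0.154386 = 9.284475
step 6→7:
  ẍ = (ẋ'−ẋ)/dt = (1.821914328−2.043190073)/0.024768 = -8.933937
  θ̈ = (θ̇'−θ̇)/dt = (-2.177202820−-2.292732453)/0.024768 = 4.664472
  sinθ=-0.359324, cosθ=0.933213
  F = (M+m)·ẍ + m·l·cosθ·θ̈ − m·l·sinθ·θ̇² = -12.945194 + 0.509160 − -0.220935 = -12.215099
step 7→8:
  ẍ = (ẋ'−ẋ)/dt = (1.757128921−1.821914328)/0.024768 = -2.615690
  θ̈ = (θ̇'−θ̇)/dt = (-2.216938467−-2.177202820)/0.024768 = -1.604314
  sinθ=-0.411710, cosθ=0.911315
  F = (M+m)·ẍ + m·l·cosθ·θ̈ − m·l·sinθ·θ̇² = -3.790111 + -0.171013 − -0.228276 = -3.732848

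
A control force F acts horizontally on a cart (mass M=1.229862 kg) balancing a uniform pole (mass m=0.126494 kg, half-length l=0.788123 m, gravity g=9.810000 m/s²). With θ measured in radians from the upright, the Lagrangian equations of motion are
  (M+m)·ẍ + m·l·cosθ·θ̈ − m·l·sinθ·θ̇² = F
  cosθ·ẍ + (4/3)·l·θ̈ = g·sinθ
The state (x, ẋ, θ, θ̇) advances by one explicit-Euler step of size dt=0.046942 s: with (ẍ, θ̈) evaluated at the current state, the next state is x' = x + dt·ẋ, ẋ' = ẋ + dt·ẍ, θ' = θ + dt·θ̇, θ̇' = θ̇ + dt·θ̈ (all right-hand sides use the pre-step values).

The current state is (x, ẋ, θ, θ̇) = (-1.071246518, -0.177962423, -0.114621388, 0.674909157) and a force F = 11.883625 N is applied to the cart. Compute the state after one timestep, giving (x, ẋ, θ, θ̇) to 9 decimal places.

(-1.079600430, 0.267550657, -0.082939802, 0.203608240)

sinθ=-0.114370569, cosθ=0.993438158
temp = (F + m·l·θ̇²·sinθ)/(M+m) = (11.883625 + -0.005193604)/1.356356 = 8.757605965
θ̈ = (g·sinθ − cosθ·temp)/(l·(4/3 − m·cos²θ/(M+m))) = -10.040068958
ẍ = temp − m·l·θ̈·cosθ/(M+m) = 9.490713642
Euler: x'=-1.071246518+0.046942·-0.177962423=-1.079600430, ẋ'=-0.177962423+0.046942·9.490713642=0.267550657
       θ'=-0.114621388+0.046942·0.674909157=-0.082939802, θ̇'=0.674909157+0.046942·-10.040068958=0.203608240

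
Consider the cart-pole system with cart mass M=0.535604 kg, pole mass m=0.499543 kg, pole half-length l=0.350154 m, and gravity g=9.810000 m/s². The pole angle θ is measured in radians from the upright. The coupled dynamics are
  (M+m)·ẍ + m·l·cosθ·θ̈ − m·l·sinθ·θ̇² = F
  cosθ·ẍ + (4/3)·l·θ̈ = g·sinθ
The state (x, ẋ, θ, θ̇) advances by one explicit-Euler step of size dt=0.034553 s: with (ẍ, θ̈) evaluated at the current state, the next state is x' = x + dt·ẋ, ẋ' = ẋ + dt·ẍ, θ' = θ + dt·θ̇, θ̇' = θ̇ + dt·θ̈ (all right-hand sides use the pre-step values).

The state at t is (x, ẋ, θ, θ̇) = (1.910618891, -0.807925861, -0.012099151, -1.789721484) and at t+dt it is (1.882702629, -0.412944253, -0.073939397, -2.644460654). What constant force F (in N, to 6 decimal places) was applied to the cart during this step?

ẍ = (ẋ'−ẋ)/dt = (-0.412944253−-0.807925861)/0.034553 = 11.431181
θ̈ = (θ̇'−θ̇)/dt = (-2.644460654−-1.789721484)/0.034553 = -24.737047
sinθ=-0.012099, cosθ=0.999927
F = (M+m)·ẍ + m·l·cosθ·θ̈ − m·l·sinθ·θ̇² = 11.832953 + -4.326613 − -0.006779 = 7.513119

F = 7.513119 N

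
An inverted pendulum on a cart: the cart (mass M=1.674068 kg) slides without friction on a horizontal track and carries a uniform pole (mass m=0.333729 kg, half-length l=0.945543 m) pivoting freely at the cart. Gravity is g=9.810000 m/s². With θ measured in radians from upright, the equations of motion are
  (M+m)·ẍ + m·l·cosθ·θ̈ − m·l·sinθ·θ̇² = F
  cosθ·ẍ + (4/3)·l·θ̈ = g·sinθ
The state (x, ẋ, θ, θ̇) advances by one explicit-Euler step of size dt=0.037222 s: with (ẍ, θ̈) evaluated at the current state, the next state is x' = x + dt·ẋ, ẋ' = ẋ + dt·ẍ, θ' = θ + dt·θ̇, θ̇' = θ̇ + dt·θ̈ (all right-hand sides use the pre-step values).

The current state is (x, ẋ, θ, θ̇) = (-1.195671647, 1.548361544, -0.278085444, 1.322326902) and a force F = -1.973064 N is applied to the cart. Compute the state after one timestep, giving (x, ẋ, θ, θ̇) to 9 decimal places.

sinθ=-0.274515149, cosθ=0.961582775
temp = (F + m·l·θ̇²·sinθ)/(M+m) = (-1.973064 + -0.151467415)/2.007797 = -1.058140547
θ̈ = (g·sinθ − cosθ·temp)/(l·(4/3 − m·cos²θ/(M+m))) = -1.502151320
ẍ = temp − m·l·θ̈·cosθ/(M+m) = -0.831124901
Euler: x'=-1.195671647+0.037222·1.548361544=-1.138038534, ẋ'=1.548361544+0.037222·-0.831124901=1.517425413
       θ'=-0.278085444+0.037222·1.322326902=-0.228865792, θ̇'=1.322326902+0.037222·-1.502151320=1.266413826

(-1.138038534, 1.517425413, -0.228865792, 1.266413826)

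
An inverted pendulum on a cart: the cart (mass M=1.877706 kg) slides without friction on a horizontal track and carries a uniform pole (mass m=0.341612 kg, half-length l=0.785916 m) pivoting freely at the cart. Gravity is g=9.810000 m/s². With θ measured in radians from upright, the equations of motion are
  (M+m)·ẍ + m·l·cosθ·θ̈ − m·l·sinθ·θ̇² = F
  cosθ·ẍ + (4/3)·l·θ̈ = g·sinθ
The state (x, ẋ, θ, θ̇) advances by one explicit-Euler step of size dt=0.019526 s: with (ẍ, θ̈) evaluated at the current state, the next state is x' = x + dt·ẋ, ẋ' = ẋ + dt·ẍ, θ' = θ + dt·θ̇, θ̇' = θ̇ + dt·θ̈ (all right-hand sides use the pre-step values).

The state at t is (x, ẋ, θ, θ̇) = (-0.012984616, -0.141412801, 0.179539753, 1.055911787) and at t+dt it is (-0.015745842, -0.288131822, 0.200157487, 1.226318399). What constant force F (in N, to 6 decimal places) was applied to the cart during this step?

ẍ = (ẋ'−ẋ)/dt = (-0.288131822−-0.141412801)/0.019526 = -7.514034
θ̈ = (θ̇'−θ̇)/dt = (1.226318399−1.055911787)/0.019526 = 8.727164
sinθ=0.178577, cosθ=0.983926
F = (M+m)·ẍ + m·l·cosθ·θ̈ − m·l·sinθ·θ̇² = -16.676030 + 2.305392 − 0.053455 = -14.424093

F = -14.424093 N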